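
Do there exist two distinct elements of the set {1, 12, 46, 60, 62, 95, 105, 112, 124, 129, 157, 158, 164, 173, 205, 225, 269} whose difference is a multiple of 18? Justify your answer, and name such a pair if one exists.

Reduce each element modulo 18: 1↦1, 12↦12, 46↦10, 60↦6, 62↦8, 95↦5, 105↦15, 112↦4, 124↦16, 129↦3, 157↦13, 158↦14, 164↦2, 173↦11, 205↦7, 225↦9, 269↦17.
No residue repeats among the 17 elements, so no pair has difference ≡ 0 (mod 18).

No such pair exists.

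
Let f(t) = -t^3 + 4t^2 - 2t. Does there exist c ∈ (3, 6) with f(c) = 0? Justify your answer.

f(3) = 3 and f(6) = -84, which have opposite signs.
Since f is a polynomial it is continuous on [3, 6].
So by the Intermediate Value Theorem there is a c strictly between 3 and 6 with f(c) = 0.

Yes, f has a root in the interval.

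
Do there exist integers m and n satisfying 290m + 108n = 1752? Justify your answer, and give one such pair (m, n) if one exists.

m = 12, n = -16

gcd(290, 108) = 2, and 2 divides 1752, so integer solutions exist.
Dividing through by 2 reduces the equation to 145m + 54n = 876.
Run the Euclidean algorithm on 145 and 54: 145 = 2·54 + 37, 54 = 1·37 + 17, 37 = 2·17 + 3, 17 = 5·3 + 2, 3 = 1·2 + 1, 2 = 2·1 + 0.
Working back up the chain: 1 = 3 − 1·2 = 3 − (17 − 5·3) = −17 + 6·3 = −17 + 6·(37 − 2·17) = 6·37 − 13·17 = 6·37 − 13·(54 − 1·37) = −13·54 + 19·37 = −13·54 + 19·(145 − 2·54) = 19·145 − 51·54. So 145·19 + 54·(-51) = 1.
Scaling by 876 gives the particular solution (m, n) = (16644, -44676).
Shifting by a multiple of (54, −145) keeps it a solution: m = 16644 − 308·54 = 12, n = -44676 + 308·145 = -16.
Indeed 290·12 + 108·(-16) = 3480 − 1728 = 1752.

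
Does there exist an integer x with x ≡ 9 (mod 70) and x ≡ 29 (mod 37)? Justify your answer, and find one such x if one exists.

The moduli 70 and 37 are coprime, so by the Chinese Remainder Theorem a unique solution modulo 2590 exists.
Any solution of the first congruence is x = 9 + 70t; substituting into the second, 70t ≡ 29 − 9 ≡ 20 (mod 37).
70 ≡ 33 (mod 37), so this reads 33t ≡ 20 (mod 37). Invert 33 mod 37 by the Euclidean algorithm: 37 = 1·33 + 4, 33 = 8·4 + 1, 4 = 4·1 + 0; back-substituting, 1 = 33 − 8·4 = 33 − 8·(37 − 1·33) = −8·37 + 9·33. Hence 33·9 ≡ 1, so 33⁻¹ ≡ 9 (mod 37).
Multiplying by 9: t ≡ 9·20 = 180 ≡ 32 (mod 37).
Taking t = 32 gives x = 9 + 70·32 = 2249.
Check: 2249 mod 70 = 9, 2249 mod 37 = 29. ✓

x = 2249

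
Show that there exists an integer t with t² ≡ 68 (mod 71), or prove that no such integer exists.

Apply Euler's criterion with the prime 71: 68 is a quadratic residue iff 68^35 ≡ 1 (mod 71), and a non-residue iff it is ≡ −1.
Repeated squaring mod 71: 68^2 = 4624 ≡ 9; 68^4 ≡ 9² = 81 ≡ 10; 68^8 ≡ 10² = 100 ≡ 29; 68^16 ≡ 29² = 841 ≡ 60; 68^32 ≡ 60² = 3600 ≡ 50.
Since 35 = 32 + 2 + 1, 68^35 ≡ 50 · 9 · 68; multiplying out mod 71: 50·9 = 450 ≡ 24, then 24·68 = 1632 ≡ 70. Thus 68^35 ≡ 70 ≡ −1 (mod 71).
The value −1 means 68 is a non-residue modulo 71, so t² ≡ 68 (mod 71) is impossible.

No such integer exists.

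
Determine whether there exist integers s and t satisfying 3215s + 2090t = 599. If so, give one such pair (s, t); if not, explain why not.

No such integers exist.

Both 3215 and 2090 are divisible by gcd(3215, 2090) = 5, hence so is any combination 3215s + 2090t.
But 599 = 5·119 + 4, so 5 ∤ 599.
Hence no integers s, t satisfy the equation.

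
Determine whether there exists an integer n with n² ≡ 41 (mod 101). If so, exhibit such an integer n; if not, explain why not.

No such integer exists.

Apply Euler's criterion with the prime 101: 41 is a quadratic residue iff 41^50 ≡ 1 (mod 101), and a non-residue iff it is ≡ −1.
Squaring successively (mod 101): 41^2 = 1681 ≡ 65; 41^4 ≡ 65² = 4225 ≡ 84; 41^8 ≡ 84² = 7056 ≡ 87; 41^16 ≡ 87² = 7569 ≡ 95; 41^32 ≡ 95² = 9025 ≡ 36.
Since 50 = 32 + 16 + 2, 41^50 ≡ 36 · 95 · 65; multiplying out mod 101: 36·95 = 3420 ≡ 87, then 87·65 = 5655 ≡ 100. Thus 41^50 ≡ 100 ≡ −1 (mod 101).
By Euler's criterion 41 is a quadratic non-residue mod 101: no n satisfies n² ≡ 41 (mod 101).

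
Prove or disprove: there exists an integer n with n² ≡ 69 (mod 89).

n = 43

Take n = 43. Then 43² = 1849 = 20·89 + 69, so 43² ≡ 69 (mod 89).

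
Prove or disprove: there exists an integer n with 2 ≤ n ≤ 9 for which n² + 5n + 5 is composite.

At n = 5: 5² + 5·5 + 5 = 55 = 5·11, which is composite.

n = 5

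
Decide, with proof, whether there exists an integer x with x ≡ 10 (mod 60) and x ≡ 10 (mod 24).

x = 10

The moduli are not coprime: gcd(60, 24) = 12. Compatibility requires 12 ∣ (10 − 10) = 0, which holds, so solutions exist.
In fact x = 10 itself already satisfies 10 mod 24 = 10.
Verify: 10 = 0·60 + 10 and 10 = 0·24 + 10. ✓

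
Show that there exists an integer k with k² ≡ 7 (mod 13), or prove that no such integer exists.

There is no such integer.

Squares mod 13 repeat after k = 6 (as (−k)² = k²); for k = 0..6 they are 0, 1, 4, 9, 3, 12, 10.
So the quadratic residues mod 13 are {0, 1, 3, 4, 9, 10, 12}, and 7 is not among them.
Hence no integer k has k² ≡ 7 (mod 13).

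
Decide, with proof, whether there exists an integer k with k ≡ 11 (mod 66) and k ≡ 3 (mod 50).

k = 803

Here gcd(66, 50) = 2, and both 11 and 3 leave remainder 1 mod 2, so the system is consistent.
Put k = 11 + 66t, so we need 66t ≡ 42 (mod 50), equivalently (divide by 2) 33t ≡ 21 (mod 25).
33 ≡ 8 (mod 25), so this reads 8t ≡ 21 (mod 25). Since 8·22 = 176 = 7·25 + 1, the inverse of 8 mod 25 is 22.
Therefore t ≡ 22·21 = 462 ≡ 12 (mod 25).
Then k = 11 + 66·12 = 803.
Indeed 803 ≡ 11 (mod 66) and 803 ≡ 3 (mod 50).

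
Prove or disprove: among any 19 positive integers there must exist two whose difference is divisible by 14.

There are exactly 14 possible remainders on division by 14.
With 19 integers and only 14 classes, the pigeonhole principle forces two of them, say a and b, into the same class.
Then a ≡ b (mod 14), i.e. 14 ∣ (a − b).

Yes.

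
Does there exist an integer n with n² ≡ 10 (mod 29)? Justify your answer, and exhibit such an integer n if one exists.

Apply Euler's criterion with the prime 29: 10 is a quadratic residue iff 10^14 ≡ 1 (mod 29), and a non-residue iff it is ≡ −1.
Squaring successively (mod 29): 10^2 = 100 ≡ 13; 10^4 ≡ 13² = 169 ≡ 24; 10^8 ≡ 24² = 576 ≡ 25.
Since 14 = 8 + 4 + 2, 10^14 ≡ 25 · 24 · 13; multiplying out mod 29: 25·24 = 600 ≡ 20, then 20·13 = 260 ≡ 28. Thus 10^14 ≡ 28 ≡ −1 (mod 29).
The value −1 means 10 is a non-residue modulo 29, so n² ≡ 10 (mod 29) is impossible.

No, no such integer exists.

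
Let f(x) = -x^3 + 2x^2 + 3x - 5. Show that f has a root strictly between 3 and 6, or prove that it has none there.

The endpoint values f(3) = -5 and f(6) = -131 are both negative. Claim: f(x) < 0 for every x in (3, 6).
Substitute x = 3 + u, where 0 < u < 3 on the interval. Expanding, f(3 + u) = -u^3 - 7u^2 - 12u - 5.
All 4 nonzero coefficients of this polynomial in u are negative; hence for u > 0 the value is a sum of negative terms (the constant -5 among them).
So f is strictly negative on (3, 6); no root exists in the interval.

No such root exists.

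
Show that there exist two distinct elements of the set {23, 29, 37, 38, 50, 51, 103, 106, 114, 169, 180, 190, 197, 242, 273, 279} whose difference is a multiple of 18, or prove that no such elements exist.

Residues mod 18: 23↦5, 29↦11, 37↦1, 38↦2, 50↦14, 51↦15, 103↦13, 106↦16, 114↦6, 169↦7, 180↦0, 190↦10, 197↦17, 242↦8, 273↦3, 279↦9.
All 16 residues are distinct, so no two elements differ by a multiple of 18.

No, no such pair exists.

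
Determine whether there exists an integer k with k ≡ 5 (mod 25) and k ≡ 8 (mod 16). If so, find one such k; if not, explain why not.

k = 280

The moduli 25 and 16 are coprime, so by the Chinese Remainder Theorem a unique solution modulo 400 exists.
Any solution of the first congruence is k = 5 + 25t; substituting into the second, 25t ≡ 8 − 5 ≡ 3 (mod 16).
25 ≡ 9 (mod 16), so this reads 9t ≡ 3 (mod 16). Invert 9 mod 16 by the Euclidean algorithm: 16 = 1·9 + 7, 9 = 1·7 + 2, 7 = 3·2 + 1, 2 = 2·1 + 0; back-substituting, 1 = 7 − 3·2 = 7 − 3·(9 − 1·7) = −3·9 + 4·7 = −3·9 + 4·(16 − 1·9) = 4·16 − 7·9. Hence 9·(-7) ≡ 1, so 9⁻¹ ≡ -7 ≡ 9 (mod 16).
Therefore t ≡ 9·3 = 27 ≡ 11 (mod 16).
Taking t = 11 gives k = 5 + 25·11 = 280.
Indeed 280 ≡ 5 (mod 25) and 280 ≡ 8 (mod 16).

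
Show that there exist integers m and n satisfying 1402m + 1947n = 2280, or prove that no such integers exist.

Since gcd(1402, 1947) = 1, every integer is an integer combination of 1402 and 1947.
Euclidean algorithm: 1947 = 1·1402 + 545, 1402 = 2·545 + 312, 545 = 1·312 + 233, 312 = 1·233 + 79, 233 = 2·79 + 75, 79 = 1·75 + 4, 75 = 18·4 + 3, 4 = 1·3 + 1, 3 = 3·1 + 0.
Working back up the chain: 1 = 4 − 1·3 = 4 − (75 − 18·4) = −75 + 19·4 = −75 + 19·(79 − 1·75) = 19·79 − 20·75 = 19·79 − 20·(233 − 2·79) = −20·233 + 59·79 = −20·233 + 59·(312 − 1·233) = 59·312 − 79·233 = 59·312 − 79·(545 − 1·312) = −79·545 + 138·312 = −79·545 + 138·(1402 − 2·545) = 138·1402 − 355·545 = 138·1402 − 355·(1947 − 1·1402) = −355·1947 + 493·1402. So 1402·493 + 1947·(-355) = 1.
Times 2280: 1402·1124040 + 1947·(-809400) = 2280, so (1124040, -809400) solves it.
Subtracting 577·1947 from m and adding 577·1402 to n gives the tidier solution (621, -446).
Indeed 1402·621 + 1947·(-446) = 870642 − 868362 = 2280.

m = 621, n = -446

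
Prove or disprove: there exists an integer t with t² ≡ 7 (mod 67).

There is no such integer.

Apply Euler's criterion with the prime 67: 7 is a quadratic residue iff 7^33 ≡ 1 (mod 67), and a non-residue iff it is ≡ −1.
Repeated squaring mod 67: 7^2 = 49 ≡ 49; 7^4 ≡ 49² = 2401 ≡ 56; 7^8 ≡ 56² = 3136 ≡ 54; 7^16 ≡ 54² = 2916 ≡ 35; 7^32 ≡ 35² = 1225 ≡ 19.
Since 33 = 32 + 1, 7^33 ≡ 19 · 7; multiplying out mod 67: 19·7 = 133 ≡ 66. Thus 7^33 ≡ 66 ≡ −1 (mod 67).
By Euler's criterion 7 is a quadratic non-residue mod 67: no t satisfies t² ≡ 7 (mod 67).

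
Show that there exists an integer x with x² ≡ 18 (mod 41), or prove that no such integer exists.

x = 10

x = 10 works: 10² = 100, and 100 − 18 = 82 = 2·41.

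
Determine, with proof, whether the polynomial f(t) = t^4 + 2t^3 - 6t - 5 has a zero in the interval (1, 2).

f(1) = -8 and f(2) = 15, which have opposite signs.
Since f is a polynomial it is continuous on [1, 2].
By the Intermediate Value Theorem, f takes the value 0 somewhere in the open interval.

Yes, f has a root in the interval.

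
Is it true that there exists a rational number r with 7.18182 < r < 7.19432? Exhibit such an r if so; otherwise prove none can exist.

r = 115/16

Multiplying by 16: 16·7.18182 = 114.90912 and 16·7.19432 = 115.10912, so the integer 115 lies strictly between them.
Dividing back, 7.18182 < 115/16 < 7.19432, and 115/16 is rational.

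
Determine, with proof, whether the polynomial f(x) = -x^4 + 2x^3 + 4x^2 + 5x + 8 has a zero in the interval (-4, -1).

f(-4) = -332 and f(-1) = 4, which have opposite signs.
Since f is a polynomial it is continuous on [-4, -1].
By the Intermediate Value Theorem, f takes the value 0 somewhere in the open interval.

Yes, f has a root in the interval.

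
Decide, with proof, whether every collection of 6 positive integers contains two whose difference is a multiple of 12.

Try 6 consecutive integers, 1, 2, …, 6. Their remainders mod 12 are 1, 2, 3, 4, 5, 6 — pairwise different, as any 6 ≤ 12 consecutive integers have distinct residues.
The differences between them range over 1, …, 5, none of which is divisible by 12.

No; for instance {1, 2, 3, 4, 5, 6} is a counterexample.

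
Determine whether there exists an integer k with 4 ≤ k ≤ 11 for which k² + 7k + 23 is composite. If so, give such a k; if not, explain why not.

At k = 7: 7² + 7·7 + 23 = 121 = 11·11, which is composite.

k = 7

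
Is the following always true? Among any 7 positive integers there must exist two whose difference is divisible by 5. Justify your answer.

Yes, this is always true.

Each integer lies in one of the 5 residue classes modulo 5.
Placing 7 integers into 5 classes, some class receives at least two — say a and b.
Equal remainders mean a − b ≡ 0 (mod 5), so 5 divides their difference.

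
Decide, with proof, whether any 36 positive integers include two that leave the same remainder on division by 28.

There are exactly 28 possible remainders on division by 28.
With 36 integers and only 28 classes, the pigeonhole principle forces two of them, say a and b, into the same class.
So a and b have equal remainders mod 28, which is exactly what was to be shown.

Yes, this is always true.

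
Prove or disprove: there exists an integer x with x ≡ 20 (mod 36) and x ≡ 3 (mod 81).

No such integer exists.

Reduce both congruences modulo 9, which divides 36 and 81: they say x ≡ 20 (mod 9) and x ≡ 3 (mod 9).
But 20 mod 9 = 2 while 3 mod 9 = 3, a contradiction.
Hence the system has no solution.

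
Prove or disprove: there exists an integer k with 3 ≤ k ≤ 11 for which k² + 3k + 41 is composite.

k = 5

At k = 5: 5² + 3·5 + 41 = 81 = 3·27, which is composite.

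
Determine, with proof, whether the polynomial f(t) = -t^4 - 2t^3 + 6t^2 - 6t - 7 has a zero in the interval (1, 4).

The endpoint values f(1) = -10 and f(4) = -319 are both negative. Claim: f(t) < 0 for every t in (1, 4).
Substitute t = 1 + u, where 0 < u < 3 on the interval. Expanding, f(1 + u) = -u^4 - 6u^3 - 6u^2 - 4u - 10.
All 5 nonzero coefficients of this polynomial in u are negative; hence for u > 0 the value is a sum of negative terms (the constant -10 among them).
Therefore f(t) < 0 throughout (1, 4), and f has no zero there.

f has no root in that interval.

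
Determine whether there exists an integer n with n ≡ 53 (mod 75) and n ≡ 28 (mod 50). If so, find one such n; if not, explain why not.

n = 128

The moduli are not coprime: gcd(75, 50) = 25. Compatibility requires 25 ∣ (28 − 53) = -25, which holds, so solutions exist.
The integers ≡ 53 (mod 75) are 53, 128, …; their remainders mod 50 are 3, 28, so n = 128 is the first that is ≡ 28 (mod 50).
Verify: 128 = 1·75 + 53 and 128 = 2·50 + 28. ✓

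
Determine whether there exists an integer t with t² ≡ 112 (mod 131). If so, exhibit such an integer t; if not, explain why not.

Take t = 80. Then 80² = 6400 = 48·131 + 112, so 80² ≡ 112 (mod 131).

t = 80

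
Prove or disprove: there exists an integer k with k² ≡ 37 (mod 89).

There is no such integer.

89 is prime, so by Euler's criterion 37 is a square mod 89 iff 37^((89−1)/2) = 37^44 ≡ 1 (mod 89).
Repeated squaring mod 89: 37^2 = 1369 ≡ 34; 37^4 ≡ 34² = 1156 ≡ 88; 37^8 ≡ 88² = 7744 ≡ 1; 37^16 ≡ 1² = 1 ≡ 1; 37^32 ≡ 1² = 1 ≡ 1.
Since 44 = 32 + 8 + 4, 37^44 ≡ 1 · 1 · 88; multiplying out mod 89: 1·1 = 1 ≡ 1, then 1·88 = 88 ≡ 88. Thus 37^44 ≡ 88 ≡ −1 (mod 89).
The value −1 means 37 is a non-residue modulo 89, so k² ≡ 37 (mod 89) is impossible.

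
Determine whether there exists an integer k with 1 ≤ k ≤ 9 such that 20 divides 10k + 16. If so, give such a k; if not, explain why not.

There is no such integer k in that range.

For k = 1, 2, …, 9 the values of 10k + 16 modulo 20 are 6, 16, 6, 16, 6, 16, 6, 16, 6 respectively.
None is 0, so 20 never divides 10k + 16 on this range.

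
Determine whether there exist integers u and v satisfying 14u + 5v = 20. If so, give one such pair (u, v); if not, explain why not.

u = 0, v = 4

Since gcd(14, 5) = 1, every integer is an integer combination of 14 and 5.
Run the Euclidean algorithm on 14 and 5: 14 = 2·5 + 4, 5 = 1·4 + 1, 4 = 4·1 + 0.
Back-substituting, 1 = 5 − 1·4 = 5 − (14 − 2·5) = −14 + 3·5; that is, 14·(-1) + 5·3 = 1.
Multiplying through by 20: u = (-1)·20 = -20, v = 3·20 = 60 is a solution.
Adding 4·5 to u and subtracting 4·14 from v gives the tidier solution (0, 4).
Check: 14·0 + 5·4 = 0 + 20 = 20. ✓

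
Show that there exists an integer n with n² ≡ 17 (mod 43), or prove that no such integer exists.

Take n = 24. Then 24² = 576 = 13·43 + 17, so 24² ≡ 17 (mod 43).

n = 24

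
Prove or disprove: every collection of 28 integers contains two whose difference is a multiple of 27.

There are exactly 27 possible remainders on division by 27.
Placing 28 integers into 27 classes, some class receives at least two — say a and b.
Then a ≡ b (mod 27), i.e. 27 ∣ (a − b).

Yes, this is always true.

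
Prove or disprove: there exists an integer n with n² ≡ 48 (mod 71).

n = 30 works: 30² = 900, and 900 − 48 = 852 = 12·71.

n = 30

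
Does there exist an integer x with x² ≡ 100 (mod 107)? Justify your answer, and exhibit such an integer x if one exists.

x = 97

Take x = 97. Then 97² = 9409 = 87·107 + 100, so 97² ≡ 100 (mod 107).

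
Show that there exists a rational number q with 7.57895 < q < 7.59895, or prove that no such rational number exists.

Multiplying by 12: 12·7.57895 = 90.94740 and 12·7.59895 = 91.18740, so the integer 91 lies strictly between them.
Dividing back, 7.57895 < 91/12 < 7.59895, and 91/12 is rational.

q = 91/12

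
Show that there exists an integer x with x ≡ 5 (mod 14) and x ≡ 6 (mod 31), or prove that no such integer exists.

The moduli 14 and 31 are coprime, so by the Chinese Remainder Theorem a unique solution modulo 434 exists.
Write x = 5 + 14t and require 5 + 14t ≡ 6 (mod 31), i.e. 14t ≡ 1 (mod 31).
Invert 14 mod 31 by the Euclidean algorithm: 31 = 2·14 + 3, 14 = 4·3 + 2, 3 = 1·2 + 1, 2 = 2·1 + 0; back-substituting, 1 = 3 − 1·2 = 3 − (14 − 4·3) = −14 + 5·3 = −14 + 5·(31 − 2·14) = 5·31 − 11·14. Hence 14·(-11) ≡ 1, so 14⁻¹ ≡ -11 ≡ 20 (mod 31).
Multiplying by 20: t ≡ 20·1 = 20 (mod 31).
Taking t = 20 gives x = 5 + 14·20 = 285.
Check: 285 mod 14 = 5, 285 mod 31 = 6. ✓

x = 285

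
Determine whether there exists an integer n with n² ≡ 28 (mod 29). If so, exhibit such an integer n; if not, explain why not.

n = 17

Take n = 17. Then 17² = 289 = 9·29 + 28, so 17² ≡ 28 (mod 29).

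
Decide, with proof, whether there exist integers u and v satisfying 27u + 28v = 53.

Since gcd(27, 28) = 1, every integer is an integer combination of 27 and 28.
Euclidean algorithm: 28 = 1·27 + 1, 27 = 27·1 + 0.
Working back up the chain: 1 = 28 − 1·27. So 27·(-1) + 28·1 = 1.
Times 53: 27·(-53) + 28·53 = 53, so (-53, 53) solves it.
Shifting by a multiple of (28, −27) keeps it a solution: u = -53 + 2·28 = 3, v = 53 − 2·27 = -1.
Check: 27·3 + 28·(-1) = 81 − 28 = 53. ✓

u = 3, v = -1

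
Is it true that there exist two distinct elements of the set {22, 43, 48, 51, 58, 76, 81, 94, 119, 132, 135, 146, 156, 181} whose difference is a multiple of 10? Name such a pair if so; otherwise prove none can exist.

Both 22 and 132 leave remainder 2 on division by 10; their difference 110 = 11·10 is a multiple of 10.

The pair (22, 132) works.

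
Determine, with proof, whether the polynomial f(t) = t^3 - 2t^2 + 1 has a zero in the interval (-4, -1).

No.

f(-4) = -95 and f(-1) = -2, both negative, so a sign-change argument is unavailable; we show f keeps this sign on the whole interval.
Substitute t = -1 − u, where 0 < u < 3 on the interval. Expanding, f(-1 − u) = -u^3 - 5u^2 - 7u - 2.
The nonzero coefficients here are all negative, so for u > 0 every term is negative (or zero), and the constant term -2 is strictly negative.
Therefore f(t) < 0 throughout (-4, -1), and f has no zero there.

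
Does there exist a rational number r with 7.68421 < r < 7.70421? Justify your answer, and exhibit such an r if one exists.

r = 77/10

Look for a denominator N such that an integer falls strictly between N·7.68421 and N·7.70421. N = 10 works: 10·7.68421 = 76.84210 < 77 < 77.04210 = 10·7.70421.
Dividing back, 7.68421 < 77/10 < 7.70421, and 77/10 is rational.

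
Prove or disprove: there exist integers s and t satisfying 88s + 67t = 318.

Since gcd(88, 67) = 1, every integer is an integer combination of 88 and 67.
Run the Euclidean algorithm on 88 and 67: 88 = 1·67 + 21, 67 = 3·21 + 4, 21 = 5·4 + 1, 4 = 4·1 + 0.
Unwinding: 1 = 21 − 5·4 = 21 − 5·(67 − 3·21) = −5·67 + 16·21 = −5·67 + 16·(88 − 1·67) = 16·88 − 21·67, i.e. 88·16 + 67·(-21) = 1.
Multiplying through by 318: s = 16·318 = 5088, t = (-21)·318 = -6678 is a solution.
Subtracting 75·67 from s and adding 75·88 to t gives the tidier solution (63, -78).
Indeed 88·63 + 67·(-78) = 5544 − 5226 = 318.

s = 63, t = -78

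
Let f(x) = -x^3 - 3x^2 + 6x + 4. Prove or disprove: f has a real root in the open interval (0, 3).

Yes, f has a root in the interval.

f(0) = 4 and f(3) = -32, which have opposite signs.
Since f is a polynomial it is continuous on [0, 3].
By the Intermediate Value Theorem f must vanish at some point of (0, 3).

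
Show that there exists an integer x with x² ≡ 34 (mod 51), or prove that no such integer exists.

x = 17

x = 17 works: 17² = 289, and 289 − 34 = 255 = 5·51.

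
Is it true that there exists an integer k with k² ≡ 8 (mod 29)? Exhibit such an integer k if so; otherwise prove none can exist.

There is no such integer.

29 is prime, so by Euler's criterion 8 is a square mod 29 iff 8^((29−1)/2) = 8^14 ≡ 1 (mod 29).
Repeated squaring mod 29: 8^2 = 64 ≡ 6; 8^4 ≡ 6² = 36 ≡ 7; 8^8 ≡ 7² = 49 ≡ 20.
Since 14 = 8 + 4 + 2, 8^14 ≡ 20 · 7 · 6; multiplying out mod 29: 20·7 = 140 ≡ 24, then 24·6 = 144 ≡ 28. Thus 8^14 ≡ 28 ≡ −1 (mod 29).
By Euler's criterion 8 is a quadratic non-residue mod 29: no k satisfies k² ≡ 8 (mod 29).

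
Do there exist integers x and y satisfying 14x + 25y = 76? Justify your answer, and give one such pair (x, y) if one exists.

14 and 25 are coprime, so 14x + 25y ranges over all of ℤ.
Run the Euclidean algorithm on 25 and 14: 25 = 1·14 + 11, 14 = 1·11 + 3, 11 = 3·3 + 2, 3 = 1·2 + 1, 2 = 2·1 + 0.
Back-substituting, 1 = 3 − 1·2 = 3 − (11 − 3·3) = −11 + 4·3 = −11 + 4·(14 − 1·11) = 4·14 − 5·11 = 4·14 − 5·(25 − 1·14) = −5·25 + 9·14; that is, 14·9 + 25·(-5) = 1.
Times 76: 14·684 + 25·(-380) = 76, so (684, -380) solves it.
The general solution is x = 684 + 25k, y = -380 − 14k; taking k = -27 gives the smaller pair x = 9, y = -2.
Indeed 14·9 + 25·(-2) = 126 − 50 = 76.

x = 9, y = -2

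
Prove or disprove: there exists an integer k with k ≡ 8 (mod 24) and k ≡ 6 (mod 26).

Here gcd(24, 26) = 2, and both 8 and 6 leave remainder 0 mod 2, so the system is consistent.
The integers ≡ 8 (mod 24) are 8, 32, …; their remainders mod 26 are 8, 6, so k = 32 is the first that is ≡ 6 (mod 26).
Check: 32 mod 24 = 8, 32 mod 26 = 6. ✓

k = 32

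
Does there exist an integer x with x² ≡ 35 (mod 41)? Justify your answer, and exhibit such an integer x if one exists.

41 is prime, so by Euler's criterion 35 is a square mod 41 iff 35^((41−1)/2) = 35^20 ≡ 1 (mod 41).
Repeated squaring mod 41: 35^2 = 1225 ≡ 36; 35^4 ≡ 36² = 1296 ≡ 25; 35^8 ≡ 25² = 625 ≡ 10; 35^16 ≡ 10² = 100 ≡ 18.
Since 20 = 16 + 4, 35^20 ≡ 18 · 25; multiplying out mod 41: 18·25 = 450 ≡ 40. Thus 35^20 ≡ 40 ≡ −1 (mod 41).
The value −1 means 35 is a non-residue modulo 41, so x² ≡ 35 (mod 41) is impossible.

No such integer exists.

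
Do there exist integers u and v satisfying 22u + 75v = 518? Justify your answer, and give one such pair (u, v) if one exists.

22 and 75 are coprime, so 22u + 75v ranges over all of ℤ.
Dividing repeatedly: 75 = 3·22 + 9, 22 = 2·9 + 4, 9 = 2·4 + 1, 4 = 4·1 + 0.
Unwinding: 1 = 9 − 2·4 = 9 − 2·(22 − 2·9) = −2·22 + 5·9 = −2·22 + 5·(75 − 3·22) = 5·75 − 17·22, i.e. 22·(-17) + 75·5 = 1.
Scaling by 518 gives the particular solution (u, v) = (-8806, 2590).
Adding 118·75 to u and subtracting 118·22 from v gives the tidier solution (44, -6).
Indeed 22·44 + 75·(-6) = 968 − 450 = 518.

u = 44, v = -6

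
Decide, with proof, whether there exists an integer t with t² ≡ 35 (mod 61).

Apply Euler's criterion with the prime 61: 35 is a quadratic residue iff 35^30 ≡ 1 (mod 61), and a non-residue iff it is ≡ −1.
Squaring successively (mod 61): 35^2 = 1225 ≡ 5; 35^4 ≡ 5² = 25 ≡ 25; 35^8 ≡ 25² = 625 ≡ 15; 35^16 ≡ 15² = 225 ≡ 42.
Since 30 = 16 + 8 + 4 + 2, 35^30 ≡ 42 · 15 · 25 · 5; multiplying out mod 61: 42·15 = 630 ≡ 20, then 20·25 = 500 ≡ 12, then 12·5 = 60 ≡ 60. Thus 35^30 ≡ 60 ≡ −1 (mod 61).
By Euler's criterion 35 is a quadratic non-residue mod 61: no t satisfies t² ≡ 35 (mod 61).

No such integer exists.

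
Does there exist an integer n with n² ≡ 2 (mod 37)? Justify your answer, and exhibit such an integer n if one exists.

No, no such integer exists.

Apply Euler's criterion with the prime 37: 2 is a quadratic residue iff 2^18 ≡ 1 (mod 37), and a non-residue iff it is ≡ −1.
Repeated squaring mod 37: 2^2 = 4 ≡ 4; 2^4 ≡ 4² = 16 ≡ 16; 2^8 ≡ 16² = 256 ≡ 34; 2^16 ≡ 34² = 1156 ≡ 9.
Since 18 = 16 + 2, 2^18 ≡ 9 · 4; multiplying out mod 37: 9·4 = 36 ≡ 36. Thus 2^18 ≡ 36 ≡ −1 (mod 37).
By Euler's criterion 2 is a quadratic non-residue mod 37: no n satisfies n² ≡ 2 (mod 37).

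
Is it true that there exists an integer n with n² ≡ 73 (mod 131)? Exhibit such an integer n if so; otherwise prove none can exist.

No, no such integer exists.

Apply Euler's criterion with the prime 131: 73 is a quadratic residue iff 73^65 ≡ 1 (mod 131), and a non-residue iff it is ≡ −1.
Repeated squaring mod 131: 73^2 = 5329 ≡ 89; 73^4 ≡ 89² = 7921 ≡ 61; 73^8 ≡ 61² = 3721 ≡ 53; 73^16 ≡ 53² = 2809 ≡ 58; 73^32 ≡ 58² = 3364 ≡ 89; 73^64 ≡ 89² = 7921 ≡ 61.
Since 65 = 64 + 1, 73^65 ≡ 61 · 73; multiplying out mod 131: 61·73 = 4453 ≡ 130. Thus 73^65 ≡ 130 ≡ −1 (mod 131).
The value −1 means 73 is a non-residue modulo 131, so n² ≡ 73 (mod 131) is impossible.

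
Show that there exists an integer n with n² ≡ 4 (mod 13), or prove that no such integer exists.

n = 2

Take n = 2. Then 2² = 4, and since 0 ≤ 4 < 13 this is already reduced: 2² ≡ 4 (mod 13).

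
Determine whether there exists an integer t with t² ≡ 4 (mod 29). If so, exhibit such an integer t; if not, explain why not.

t = 2

Take t = 2. Then 2² = 4, and since 0 ≤ 4 < 29 this is already reduced: 2² ≡ 4 (mod 29).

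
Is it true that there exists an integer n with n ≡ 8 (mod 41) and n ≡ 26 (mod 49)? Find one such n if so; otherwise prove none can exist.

n = 418

Since 41 and 49 share no common factor, CRT says the pair of congruences has a solution (unique mod 2009).
Write n = 8 + 41t and require 8 + 41t ≡ 26 (mod 49), i.e. 41t ≡ 18 (mod 49).
Note 41·6 = 246 ≡ 1 (mod 49) (as 246 − 1 = 5·49), so 41⁻¹ ≡ 6.
Multiplying by 6: t ≡ 6·18 = 108 ≡ 10 (mod 49).
Taking t = 10 gives n = 8 + 41·10 = 418.
Verify: 418 = 10·41 + 8 and 418 = 8·49 + 26. ✓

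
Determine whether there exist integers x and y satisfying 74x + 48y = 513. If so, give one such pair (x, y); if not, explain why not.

Any value of 74x + 48y is a multiple of gcd(74, 48) = 2.
But 513 = 2·256 + 1, so 2 ∤ 513.
So the equation is unsolvable over ℤ.

No such integers exist.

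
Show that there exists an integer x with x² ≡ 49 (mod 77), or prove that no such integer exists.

x = 70 works: 70² = 4900, and 4900 − 49 = 4851 = 63·77.

x = 70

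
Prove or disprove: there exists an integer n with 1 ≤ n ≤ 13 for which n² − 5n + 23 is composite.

No, no such integer n in that range exists.

The values for n = 1, 2, …, 13 are 19, 17, 17, 19, 23, 29, 37, 47, 59, 73, 89, 107, 127, and each of these is prime.
So no value in the range makes the expression composite.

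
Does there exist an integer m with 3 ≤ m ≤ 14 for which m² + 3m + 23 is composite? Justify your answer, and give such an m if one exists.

At m = 7: 7² + 3·7 + 23 = 93 = 3·31, which is composite.

m = 7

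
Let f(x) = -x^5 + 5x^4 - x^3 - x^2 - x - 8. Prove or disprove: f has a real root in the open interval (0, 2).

f(0) = -8 and f(2) = 26, which have opposite signs.
f is continuous everywhere (it is a polynomial), in particular on [0, 2].
By the Intermediate Value Theorem, f takes the value 0 somewhere in the open interval.

Such a root exists.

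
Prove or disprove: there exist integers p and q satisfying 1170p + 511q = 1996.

Since gcd(1170, 511) = 1, every integer is an integer combination of 1170 and 511.
Run the Euclidean algorithm on 1170 and 511: 1170 = 2·511 + 148, 511 = 3·148 + 67, 148 = 2·67 + 14, 67 = 4·14 + 11, 14 = 1·11 + 3, 11 = 3·3 + 2, 3 = 1·2 + 1, 2 = 2·1 + 0.
Back-substituting, 1 = 3 − 1·2 = 3 − (11 − 3·3) = −11 + 4·3 = −11 + 4·(14 − 1·11) = 4·14 − 5·11 = 4·14 − 5·(67 − 4·14) = −5·67 + 24·14 = −5·67 + 24·(148 − 2·67) = 24·148 − 53·67 = 24·148 − 53·(511 − 3·148) = −53·511 + 183·148 = −53·511 + 183·(1170 − 2·511) = 183·1170 − 419·511; that is, 1170·183 + 511·(-419) = 1.
Scaling by 1996 gives the particular solution (p, q) = (365268, -836324).
The general solution is p = 365268 + 511k, q = -836324 − 1170k; taking k = -714 gives the smaller pair p = 414, q = -944.
Indeed 1170·414 + 511·(-944) = 484380 − 482384 = 1996.

p = 414, q = -944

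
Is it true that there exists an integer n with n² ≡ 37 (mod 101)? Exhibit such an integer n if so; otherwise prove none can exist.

n = 80 works: 80² = 6400, and 6400 − 37 = 6363 = 63·101.

n = 80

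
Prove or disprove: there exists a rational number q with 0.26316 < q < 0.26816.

q = 4/15

Scale by 15: the interval becomes (3.94740, 4.02240), which contains the integer 4.
Dividing back, 0.26316 < 4/15 < 0.26816, and 4/15 is rational.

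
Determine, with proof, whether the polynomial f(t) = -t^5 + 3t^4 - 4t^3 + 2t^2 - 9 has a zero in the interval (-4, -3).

f(-4) = 2071 and f(-3) = 603, both positive, so a sign-change argument is unavailable; we show f keeps this sign on the whole interval.
Substitute t = -3 − u, where 0 < u < 1 on the interval. Expanding, f(-3 − u) = u^5 + 18u^4 + 130u^3 + 470u^2 + 849u + 603.
The nonzero coefficients here are all positive, so for u > 0 every term is positive (or zero), and the constant term 603 is strictly positive.
So f is strictly positive on (-4, -3); no root exists in the interval.

f has no root in that interval.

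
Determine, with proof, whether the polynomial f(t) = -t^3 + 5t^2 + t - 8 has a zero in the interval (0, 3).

Yes, f has a root in the interval.

f(0) = -8 and f(3) = 13, which have opposite signs.
f is continuous everywhere (it is a polynomial), in particular on [0, 3].
By the Intermediate Value Theorem, f takes the value 0 somewhere in the open interval.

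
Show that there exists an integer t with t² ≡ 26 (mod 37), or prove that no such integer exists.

t = 27

t = 27 works: 27² = 729, and 729 − 26 = 703 = 19·37.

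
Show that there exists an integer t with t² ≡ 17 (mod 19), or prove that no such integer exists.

t = 6

t = 6 works: 6² = 36, and 36 − 17 = 19 = 1·19.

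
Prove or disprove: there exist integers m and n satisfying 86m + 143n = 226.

Since gcd(86, 143) = 1, every integer is an integer combination of 86 and 143.
Dividing repeatedly: 143 = 1·86 + 57, 86 = 1·57 + 29, 57 = 1·29 + 28, 29 = 1·28 + 1, 28 = 28·1 + 0.
Back-substituting, 1 = 29 − 1·28 = 29 − (57 − 1·29) = −57 + 2·29 = −57 + 2·(86 − 1·57) = 2·86 − 3·57 = 2·86 − 3·(143 − 1·86) = −3·143 + 5·86; that is, 86·5 + 143·(-3) = 1.
Multiplying through by 226: m = 5·226 = 1130, n = (-3)·226 = -678 is a solution.
Shifting by a multiple of (143, −86) keeps it a solution: m = 1130 − 7·143 = 129, n = -678 + 7·86 = -76.
Check: 86·129 + 143·(-76) = 11094 − 10868 = 226. ✓

m = 129, n = -76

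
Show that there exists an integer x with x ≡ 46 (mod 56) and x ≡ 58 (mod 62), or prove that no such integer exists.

x = 1670

Here gcd(56, 62) = 2, and both 46 and 58 leave remainder 0 mod 2, so the system is consistent.
Write x = 46 + 56t. Then 56t ≡ 58 − 46 ≡ 12 (mod 62); dividing through by 2 gives 28t ≡ 6 (mod 31).
To invert 28 modulo 31: 31 = 1·28 + 3, 28 = 9·3 + 1, 3 = 3·1 + 0, and unwinding, 1 = 28 − 9·3 = 28 − 9·(31 − 1·28) = −9·31 + 10·28. Thus 28⁻¹ ≡ 10 (mod 31).
Multiplying by 10: t ≡ 10·6 = 60 ≡ 29 (mod 31).
Then x = 46 + 56·29 = 1670.
Check: 1670 mod 56 = 46, 1670 mod 62 = 58. ✓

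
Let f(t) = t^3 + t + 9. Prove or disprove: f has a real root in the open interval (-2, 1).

Such a root exists.

f(-2) = -1 and f(1) = 11, which have opposite signs.
f is continuous everywhere (it is a polynomial), in particular on [-2, 1].
By the Intermediate Value Theorem f must vanish at some point of (-2, 1).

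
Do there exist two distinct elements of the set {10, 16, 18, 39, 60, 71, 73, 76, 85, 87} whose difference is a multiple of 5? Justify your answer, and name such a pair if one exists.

Yes: 10 and 60.

10 mod 5 = 0 and 60 mod 5 = 0, so 60 − 10 = 50 = 10·5.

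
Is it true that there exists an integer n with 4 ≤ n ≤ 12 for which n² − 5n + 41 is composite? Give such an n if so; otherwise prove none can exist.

At n = 9: 9² − 5·9 + 41 = 77 = 7·11, which is composite.

n = 9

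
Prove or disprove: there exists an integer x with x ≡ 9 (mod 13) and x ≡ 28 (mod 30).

gcd(13, 30) = 1, so the Chinese Remainder Theorem guarantees exactly one residue class mod 390 satisfying both.
Write x = 9 + 13t and require 9 + 13t ≡ 28 (mod 30), i.e. 13t ≡ 19 (mod 30).
Note 13·7 = 91 ≡ 1 (mod 30) (as 91 − 1 = 3·30), so 13⁻¹ ≡ 7.
Therefore t ≡ 7·19 = 133 ≡ 13 (mod 30).
With t = 13: x = 9 + 13·13 = 178.
Indeed 178 ≡ 9 (mod 13) and 178 ≡ 28 (mod 30).

x = 178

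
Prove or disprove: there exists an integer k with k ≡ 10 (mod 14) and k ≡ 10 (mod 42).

Here gcd(14, 42) = 14, and both 10 and 10 leave remainder 10 mod 14, so the system is consistent.
The smallest candidate k = 10 works directly: 10 ≡ 10 (mod 42).
Indeed 10 ≡ 10 (mod 14) and 10 ≡ 10 (mod 42).

k = 10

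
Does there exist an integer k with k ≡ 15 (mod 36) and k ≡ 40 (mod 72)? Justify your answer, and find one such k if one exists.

Both moduli are multiples of 36 = gcd(36, 72), so any solution would satisfy k ≡ 15 and k ≡ 40 modulo 36 simultaneously.
However 15 ≡ 15 and 40 ≡ 4 (mod 36), and 15 ≠ 4.
Therefore no such k exists.

No such integer exists.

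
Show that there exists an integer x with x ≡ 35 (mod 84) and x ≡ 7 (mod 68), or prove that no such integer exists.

Here gcd(84, 68) = 4, and both 35 and 7 leave remainder 3 mod 4, so the system is consistent.
Put x = 35 + 84t, so we need 84t ≡ 40 (mod 68), equivalently (divide by 4) 21t ≡ 10 (mod 17).
21 ≡ 4 (mod 17), so this reads 4t ≡ 10 (mod 17). To invert 4 modulo 17: 17 = 4·4 + 1, 4 = 4·1 + 0, and unwinding, 1 = 17 − 4·4. Thus 4⁻¹ ≡ -4 ≡ 13 (mod 17).
Multiplying by 13: t ≡ 13·10 = 130 ≡ 11 (mod 17).
Then x = 35 + 84·11 = 959.
Check: 959 mod 84 = 35, 959 mod 68 = 7. ✓

x = 959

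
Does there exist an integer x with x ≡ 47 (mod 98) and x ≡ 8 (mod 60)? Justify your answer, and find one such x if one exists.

No such integer exists.

Both moduli are multiples of 2 = gcd(98, 60), so any solution would satisfy x ≡ 47 and x ≡ 8 modulo 2 simultaneously.
But 47 mod 2 = 1 while 8 mod 2 = 0, a contradiction.
So no integer satisfies both congruences.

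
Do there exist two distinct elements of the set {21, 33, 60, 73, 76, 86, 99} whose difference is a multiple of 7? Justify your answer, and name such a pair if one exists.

Reduce each element modulo 7: 21↦0, 33↦5, 60↦4, 73↦3, 76↦6, 86↦2, 99↦1.
These 7 residues are pairwise different, hence no difference of two elements is divisible by 7.

No such pair exists.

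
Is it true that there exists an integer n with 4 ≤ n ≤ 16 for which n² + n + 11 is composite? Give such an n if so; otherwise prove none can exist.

At n = 14: 14² + 14 + 11 = 221 = 13·17, which is composite.

n = 14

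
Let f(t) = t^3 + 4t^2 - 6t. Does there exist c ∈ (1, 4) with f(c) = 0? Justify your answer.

f(1) = -1 and f(4) = 104, which have opposite signs.
As a polynomial, f is continuous on every closed interval.
The Intermediate Value Theorem then guarantees some c ∈ (1, 4) with f(c) = 0.

Yes, such a c exists.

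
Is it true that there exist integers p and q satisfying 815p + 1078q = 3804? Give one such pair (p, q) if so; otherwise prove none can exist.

p = 834, q = -627

815 and 1078 are coprime, so 815p + 1078q ranges over all of ℤ.
Run the Euclidean algorithm on 1078 and 815: 1078 = 1·815 + 263, 815 = 3·263 + 26, 263 = 10·26 + 3, 26 = 8·3 + 2, 3 = 1·2 + 1, 2 = 2·1 + 0.
Back-substituting, 1 = 3 − 1·2 = 3 − (26 − 8·3) = −26 + 9·3 = −26 + 9·(263 − 10·26) = 9·263 − 91·26 = 9·263 − 91·(815 − 3·263) = −91·815 + 282·263 = −91·815 + 282·(1078 − 1·815) = 282·1078 − 373·815; that is, 815·(-373) + 1078·282 = 1.
Multiplying through by 3804: p = (-373)·3804 = -1418892, q = 282·3804 = 1072728 is a solution.
Adding 1317·1078 to p and subtracting 1317·815 from q gives the tidier solution (834, -627).
Indeed 815·834 + 1078·(-627) = 679710 − 675906 = 3804.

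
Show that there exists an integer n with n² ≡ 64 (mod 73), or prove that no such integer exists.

n = 8

Take n = 8. Then 8² = 64, and since 0 ≤ 64 < 73 this is already reduced: 8² ≡ 64 (mod 73).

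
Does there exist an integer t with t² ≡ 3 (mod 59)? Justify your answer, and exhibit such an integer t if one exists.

t = 48

Take t = 48. Then 48² = 2304 = 39·59 + 3, so 48² ≡ 3 (mod 59).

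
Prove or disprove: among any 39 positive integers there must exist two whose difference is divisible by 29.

Yes, this is always true.

There are exactly 29 possible remainders on division by 29.
With 39 integers and only 29 classes, the pigeonhole principle forces two of them, say a and b, into the same class.
Then a ≡ b (mod 29), i.e. 29 ∣ (a − b).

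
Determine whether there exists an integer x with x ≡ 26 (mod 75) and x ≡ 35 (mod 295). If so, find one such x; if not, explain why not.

Reduce both congruences modulo 5, which divides 75 and 295: they say x ≡ 26 (mod 5) and x ≡ 35 (mod 5).
These are incompatible: 26 − 35 = -9 is not divisible by 5.
Therefore no such x exists.

There is no such integer.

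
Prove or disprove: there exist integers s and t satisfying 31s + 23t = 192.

Since gcd(31, 23) = 1, every integer is an integer combination of 31 and 23.
Dividing repeatedly: 31 = 1·23 + 8, 23 = 2·8 + 7, 8 = 1·7 + 1, 7 = 7·1 + 0.
Back-substituting, 1 = 8 − 1·7 = 8 − (23 − 2·8) = −23 + 3·8 = −23 + 3·(31 − 1·23) = 3·31 − 4·23; that is, 31·3 + 23·(-4) = 1.
Scaling by 192 gives the particular solution (s, t) = (576, -768).
Shifting by a multiple of (23, −31) keeps it a solution: s = 576 − 25·23 = 1, t = -768 + 25·31 = 7.
Indeed 31·1 + 23·7 = 31 + 161 = 192.

s = 1, t = 7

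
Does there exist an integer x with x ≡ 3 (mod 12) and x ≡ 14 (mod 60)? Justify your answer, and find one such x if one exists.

gcd(12, 60) = 12. If x ≡ 3 (mod 12) and x ≡ 14 (mod 60), then x ≡ 3 (mod 12) and x ≡ 14 (mod 12).
But 3 mod 12 = 3 while 14 mod 12 = 2, a contradiction.
Hence the system has no solution.

No, no such integer exists.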